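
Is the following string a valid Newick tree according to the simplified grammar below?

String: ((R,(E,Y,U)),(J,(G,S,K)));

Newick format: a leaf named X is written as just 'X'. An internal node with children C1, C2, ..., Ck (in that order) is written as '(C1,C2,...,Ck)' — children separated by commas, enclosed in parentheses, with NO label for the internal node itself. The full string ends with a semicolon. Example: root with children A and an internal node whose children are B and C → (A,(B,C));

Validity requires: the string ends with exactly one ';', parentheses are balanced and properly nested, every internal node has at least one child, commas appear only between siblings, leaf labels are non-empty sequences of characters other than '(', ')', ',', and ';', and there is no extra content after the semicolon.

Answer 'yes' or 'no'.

Input: ((R,(E,Y,U)),(J,(G,S,K)));
Paren balance: 5 '(' vs 5 ')' OK
Ends with single ';': True
Full parse: OK
Valid: True

Answer: yes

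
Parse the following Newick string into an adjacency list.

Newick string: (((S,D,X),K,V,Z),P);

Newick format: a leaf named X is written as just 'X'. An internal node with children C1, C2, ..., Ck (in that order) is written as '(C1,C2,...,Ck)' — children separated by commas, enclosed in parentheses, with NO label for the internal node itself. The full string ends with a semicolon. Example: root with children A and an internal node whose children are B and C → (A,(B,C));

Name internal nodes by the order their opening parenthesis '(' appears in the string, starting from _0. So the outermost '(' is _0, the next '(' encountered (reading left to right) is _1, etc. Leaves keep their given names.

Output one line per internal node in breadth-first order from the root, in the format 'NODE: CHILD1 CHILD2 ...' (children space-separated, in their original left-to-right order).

Input: (((S,D,X),K,V,Z),P);
Scanning left-to-right, naming '(' by encounter order:
  pos 0: '(' -> open internal node _0 (depth 1)
  pos 1: '(' -> open internal node _1 (depth 2)
  pos 2: '(' -> open internal node _2 (depth 3)
  pos 8: ')' -> close internal node _2 (now at depth 2)
  pos 15: ')' -> close internal node _1 (now at depth 1)
  pos 18: ')' -> close internal node _0 (now at depth 0)
Total internal nodes: 3
BFS adjacency from root:
  _0: _1 P
  _1: _2 K V Z
  _2: S D X

Answer: _0: _1 P
_1: _2 K V Z
_2: S D X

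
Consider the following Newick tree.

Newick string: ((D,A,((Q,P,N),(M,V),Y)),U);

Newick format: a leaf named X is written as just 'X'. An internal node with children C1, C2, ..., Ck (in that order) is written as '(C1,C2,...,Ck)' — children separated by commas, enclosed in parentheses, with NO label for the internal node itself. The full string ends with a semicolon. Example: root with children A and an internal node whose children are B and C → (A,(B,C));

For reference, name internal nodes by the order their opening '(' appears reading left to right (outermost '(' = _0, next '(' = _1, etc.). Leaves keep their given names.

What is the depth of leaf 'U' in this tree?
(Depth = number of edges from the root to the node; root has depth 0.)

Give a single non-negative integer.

Answer: 1

Derivation:
Newick: ((D,A,((Q,P,N),(M,V),Y)),U);
Naming internals by '(' encounter order: outermost '(' = _0, next = _1, ...
Query node: U
Path from root: _0 -> U
Depth of U: 1 (number of edges from root)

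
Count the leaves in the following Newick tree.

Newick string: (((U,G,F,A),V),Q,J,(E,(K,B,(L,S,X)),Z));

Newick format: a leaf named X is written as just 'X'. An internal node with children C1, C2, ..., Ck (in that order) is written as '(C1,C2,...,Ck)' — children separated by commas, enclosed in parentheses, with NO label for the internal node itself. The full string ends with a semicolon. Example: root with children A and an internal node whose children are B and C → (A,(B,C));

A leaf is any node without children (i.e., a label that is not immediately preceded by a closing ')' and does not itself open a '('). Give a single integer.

Answer: 14

Derivation:
Newick: (((U,G,F,A),V),Q,J,(E,(K,B,(L,S,X)),Z));
Scan left-to-right; a leaf is any maximal label run not followed by '(':
  pos 3: leaf 'U' → count = 1
  pos 5: leaf 'G' → count = 2
  pos 7: leaf 'F' → count = 3
  pos 9: leaf 'A' → count = 4
  pos 12: leaf 'V' → count = 5
  pos 15: leaf 'Q' → count = 6
  pos 17: leaf 'J' → count = 7
  pos 20: leaf 'E' → count = 8
  pos 23: leaf 'K' → count = 9
  pos 25: leaf 'B' → count = 10
  pos 28: leaf 'L' → count = 11
  pos 30: leaf 'S' → count = 12
  pos 32: leaf 'X' → count = 13
  pos 36: leaf 'Z' → count = 14
Total leaves: 14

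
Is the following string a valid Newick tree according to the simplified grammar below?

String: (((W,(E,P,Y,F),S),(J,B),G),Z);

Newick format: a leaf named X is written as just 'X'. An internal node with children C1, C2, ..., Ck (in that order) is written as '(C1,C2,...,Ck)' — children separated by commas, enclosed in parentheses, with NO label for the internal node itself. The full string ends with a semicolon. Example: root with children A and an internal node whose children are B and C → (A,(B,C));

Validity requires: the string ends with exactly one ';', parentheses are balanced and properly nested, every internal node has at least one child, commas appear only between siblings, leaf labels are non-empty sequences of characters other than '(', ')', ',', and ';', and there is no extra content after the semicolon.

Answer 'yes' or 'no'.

Answer: yes

Derivation:
Input: (((W,(E,P,Y,F),S),(J,B),G),Z);
Paren balance: 5 '(' vs 5 ')' OK
Ends with single ';': True
Full parse: OK
Valid: True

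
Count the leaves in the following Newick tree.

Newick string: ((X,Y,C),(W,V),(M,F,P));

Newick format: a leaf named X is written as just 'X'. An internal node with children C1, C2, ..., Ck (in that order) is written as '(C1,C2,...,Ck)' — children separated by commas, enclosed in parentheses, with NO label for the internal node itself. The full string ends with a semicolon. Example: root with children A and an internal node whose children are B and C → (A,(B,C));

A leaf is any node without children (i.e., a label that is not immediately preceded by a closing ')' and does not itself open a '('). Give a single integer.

Newick: ((X,Y,C),(W,V),(M,F,P));
Scan left-to-right; a leaf is any maximal label run not followed by '(':
  pos 2: leaf 'X' → count = 1
  pos 4: leaf 'Y' → count = 2
  pos 6: leaf 'C' → count = 3
  pos 10: leaf 'W' → count = 4
  pos 12: leaf 'V' → count = 5
  pos 16: leaf 'M' → count = 6
  pos 18: leaf 'F' → count = 7
  pos 20: leaf 'P' → count = 8
Total leaves: 8

Answer: 8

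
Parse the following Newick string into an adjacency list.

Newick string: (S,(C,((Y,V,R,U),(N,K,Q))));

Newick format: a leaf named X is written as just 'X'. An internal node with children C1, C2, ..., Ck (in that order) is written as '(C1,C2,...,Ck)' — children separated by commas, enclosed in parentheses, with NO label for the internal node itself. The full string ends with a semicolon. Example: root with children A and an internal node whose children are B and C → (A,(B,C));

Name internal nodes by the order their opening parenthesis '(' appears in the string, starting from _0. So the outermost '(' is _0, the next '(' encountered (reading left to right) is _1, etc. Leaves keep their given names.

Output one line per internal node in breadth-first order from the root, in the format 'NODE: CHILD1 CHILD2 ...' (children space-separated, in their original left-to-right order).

Input: (S,(C,((Y,V,R,U),(N,K,Q))));
Scanning left-to-right, naming '(' by encounter order:
  pos 0: '(' -> open internal node _0 (depth 1)
  pos 3: '(' -> open internal node _1 (depth 2)
  pos 6: '(' -> open internal node _2 (depth 3)
  pos 7: '(' -> open internal node _3 (depth 4)
  pos 15: ')' -> close internal node _3 (now at depth 3)
  pos 17: '(' -> open internal node _4 (depth 4)
  pos 23: ')' -> close internal node _4 (now at depth 3)
  pos 24: ')' -> close internal node _2 (now at depth 2)
  pos 25: ')' -> close internal node _1 (now at depth 1)
  pos 26: ')' -> close internal node _0 (now at depth 0)
Total internal nodes: 5
BFS adjacency from root:
  _0: S _1
  _1: C _2
  _2: _3 _4
  _3: Y V R U
  _4: N K Q

Answer: _0: S _1
_1: C _2
_2: _3 _4
_3: Y V R U
_4: N K Q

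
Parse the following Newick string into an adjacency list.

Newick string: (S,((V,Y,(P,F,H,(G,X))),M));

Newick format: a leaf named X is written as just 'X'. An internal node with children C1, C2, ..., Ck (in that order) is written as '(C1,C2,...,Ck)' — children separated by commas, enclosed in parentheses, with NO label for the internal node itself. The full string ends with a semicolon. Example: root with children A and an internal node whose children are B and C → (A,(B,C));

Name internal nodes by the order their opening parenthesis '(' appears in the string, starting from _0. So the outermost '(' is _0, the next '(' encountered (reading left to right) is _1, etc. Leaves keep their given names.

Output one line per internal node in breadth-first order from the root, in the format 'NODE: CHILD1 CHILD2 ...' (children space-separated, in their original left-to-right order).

Input: (S,((V,Y,(P,F,H,(G,X))),M));
Scanning left-to-right, naming '(' by encounter order:
  pos 0: '(' -> open internal node _0 (depth 1)
  pos 3: '(' -> open internal node _1 (depth 2)
  pos 4: '(' -> open internal node _2 (depth 3)
  pos 9: '(' -> open internal node _3 (depth 4)
  pos 16: '(' -> open internal node _4 (depth 5)
  pos 20: ')' -> close internal node _4 (now at depth 4)
  pos 21: ')' -> close internal node _3 (now at depth 3)
  pos 22: ')' -> close internal node _2 (now at depth 2)
  pos 25: ')' -> close internal node _1 (now at depth 1)
  pos 26: ')' -> close internal node _0 (now at depth 0)
Total internal nodes: 5
BFS adjacency from root:
  _0: S _1
  _1: _2 M
  _2: V Y _3
  _3: P F H _4
  _4: G X

Answer: _0: S _1
_1: _2 M
_2: V Y _3
_3: P F H _4
_4: G X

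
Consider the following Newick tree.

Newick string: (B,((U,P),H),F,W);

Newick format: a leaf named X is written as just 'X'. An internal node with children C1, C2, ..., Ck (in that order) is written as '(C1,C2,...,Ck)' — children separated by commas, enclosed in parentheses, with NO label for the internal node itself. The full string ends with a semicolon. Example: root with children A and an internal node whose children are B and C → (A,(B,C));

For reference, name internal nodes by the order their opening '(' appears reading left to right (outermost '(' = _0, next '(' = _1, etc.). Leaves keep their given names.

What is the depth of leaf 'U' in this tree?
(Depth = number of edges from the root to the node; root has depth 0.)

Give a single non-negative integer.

Newick: (B,((U,P),H),F,W);
Naming internals by '(' encounter order: outermost '(' = _0, next = _1, ...
Query node: U
Path from root: _0 -> _1 -> _2 -> U
Depth of U: 3 (number of edges from root)

Answer: 3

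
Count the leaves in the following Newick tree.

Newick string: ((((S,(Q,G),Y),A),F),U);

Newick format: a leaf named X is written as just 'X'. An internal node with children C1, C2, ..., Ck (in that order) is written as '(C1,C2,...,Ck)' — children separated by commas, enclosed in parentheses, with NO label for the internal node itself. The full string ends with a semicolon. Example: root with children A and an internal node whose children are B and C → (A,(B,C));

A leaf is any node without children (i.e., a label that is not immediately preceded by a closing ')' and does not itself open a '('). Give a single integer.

Newick: ((((S,(Q,G),Y),A),F),U);
Scan left-to-right; a leaf is any maximal label run not followed by '(':
  pos 4: leaf 'S' → count = 1
  pos 7: leaf 'Q' → count = 2
  pos 9: leaf 'G' → count = 3
  pos 12: leaf 'Y' → count = 4
  pos 15: leaf 'A' → count = 5
  pos 18: leaf 'F' → count = 6
  pos 21: leaf 'U' → count = 7
Total leaves: 7

Answer: 7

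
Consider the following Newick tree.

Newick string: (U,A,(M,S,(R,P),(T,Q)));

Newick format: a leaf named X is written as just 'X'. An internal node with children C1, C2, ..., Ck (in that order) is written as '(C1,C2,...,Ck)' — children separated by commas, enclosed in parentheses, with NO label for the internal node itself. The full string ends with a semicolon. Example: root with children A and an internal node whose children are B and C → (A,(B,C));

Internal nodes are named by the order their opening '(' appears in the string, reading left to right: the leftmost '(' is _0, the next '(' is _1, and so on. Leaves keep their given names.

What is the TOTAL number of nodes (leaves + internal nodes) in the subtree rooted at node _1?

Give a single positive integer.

Answer: 9

Derivation:
Newick: (U,A,(M,S,(R,P),(T,Q)));
Locate _1: it is the '(' at position 5 (the 2nd '(' reading left to right).
Query: subtree rooted at _1
_1: subtree_size = 1 + 8
  M: subtree_size = 1 + 0
  S: subtree_size = 1 + 0
  _2: subtree_size = 1 + 2
    R: subtree_size = 1 + 0
    P: subtree_size = 1 + 0
  _3: subtree_size = 1 + 2
    T: subtree_size = 1 + 0
    Q: subtree_size = 1 + 0
Total subtree size of _1: 9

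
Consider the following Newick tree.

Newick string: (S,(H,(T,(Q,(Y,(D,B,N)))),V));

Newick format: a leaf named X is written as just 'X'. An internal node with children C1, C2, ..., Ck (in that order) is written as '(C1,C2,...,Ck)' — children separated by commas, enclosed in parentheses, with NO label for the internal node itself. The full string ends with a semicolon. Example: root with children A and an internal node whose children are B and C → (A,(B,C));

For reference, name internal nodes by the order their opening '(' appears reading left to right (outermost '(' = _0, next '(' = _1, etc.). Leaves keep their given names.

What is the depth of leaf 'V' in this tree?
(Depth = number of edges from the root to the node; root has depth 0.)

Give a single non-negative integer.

Answer: 2

Derivation:
Newick: (S,(H,(T,(Q,(Y,(D,B,N)))),V));
Naming internals by '(' encounter order: outermost '(' = _0, next = _1, ...
Query node: V
Path from root: _0 -> _1 -> V
Depth of V: 2 (number of edges from root)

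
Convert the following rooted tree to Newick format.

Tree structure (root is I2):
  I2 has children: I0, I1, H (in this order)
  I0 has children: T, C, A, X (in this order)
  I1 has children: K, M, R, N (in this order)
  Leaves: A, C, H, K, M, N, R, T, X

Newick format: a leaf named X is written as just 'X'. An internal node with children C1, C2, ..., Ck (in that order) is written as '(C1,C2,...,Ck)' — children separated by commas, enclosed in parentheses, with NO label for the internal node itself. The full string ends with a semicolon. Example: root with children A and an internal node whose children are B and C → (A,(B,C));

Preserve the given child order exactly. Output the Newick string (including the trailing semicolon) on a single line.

Answer: ((T,C,A,X),(K,M,R,N),H);

Derivation:
internal I2 with children ['I0', 'I1', 'H']
  internal I0 with children ['T', 'C', 'A', 'X']
    leaf 'T' → 'T'
    leaf 'C' → 'C'
    leaf 'A' → 'A'
    leaf 'X' → 'X'
  → '(T,C,A,X)'
  internal I1 with children ['K', 'M', 'R', 'N']
    leaf 'K' → 'K'
    leaf 'M' → 'M'
    leaf 'R' → 'R'
    leaf 'N' → 'N'
  → '(K,M,R,N)'
  leaf 'H' → 'H'
→ '((T,C,A,X),(K,M,R,N),H)'
Final: ((T,C,A,X),(K,M,R,N),H);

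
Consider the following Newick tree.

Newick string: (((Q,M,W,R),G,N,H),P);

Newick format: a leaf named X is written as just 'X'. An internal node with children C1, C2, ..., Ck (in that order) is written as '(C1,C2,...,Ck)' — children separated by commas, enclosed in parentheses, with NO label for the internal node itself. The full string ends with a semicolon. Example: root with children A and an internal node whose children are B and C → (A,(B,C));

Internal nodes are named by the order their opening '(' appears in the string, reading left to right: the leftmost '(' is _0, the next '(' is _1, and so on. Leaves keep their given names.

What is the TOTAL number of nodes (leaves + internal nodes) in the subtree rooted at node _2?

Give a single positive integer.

Answer: 5

Derivation:
Newick: (((Q,M,W,R),G,N,H),P);
Locate _2: it is the '(' at position 2 (the 3rd '(' reading left to right).
Query: subtree rooted at _2
_2: subtree_size = 1 + 4
  Q: subtree_size = 1 + 0
  M: subtree_size = 1 + 0
  W: subtree_size = 1 + 0
  R: subtree_size = 1 + 0
Total subtree size of _2: 5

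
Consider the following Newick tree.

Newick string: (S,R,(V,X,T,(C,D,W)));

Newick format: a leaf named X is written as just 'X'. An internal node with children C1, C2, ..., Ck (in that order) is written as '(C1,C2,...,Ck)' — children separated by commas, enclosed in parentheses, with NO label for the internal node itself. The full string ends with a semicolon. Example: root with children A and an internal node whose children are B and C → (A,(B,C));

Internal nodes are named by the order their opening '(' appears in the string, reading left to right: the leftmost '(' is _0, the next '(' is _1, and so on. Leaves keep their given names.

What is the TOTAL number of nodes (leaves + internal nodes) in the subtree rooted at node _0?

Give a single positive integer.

Answer: 11

Derivation:
Newick: (S,R,(V,X,T,(C,D,W)));
Locate _0: it is the '(' at position 0 (the 1st '(' reading left to right).
Query: subtree rooted at _0
_0: subtree_size = 1 + 10
  S: subtree_size = 1 + 0
  R: subtree_size = 1 + 0
  _1: subtree_size = 1 + 7
    V: subtree_size = 1 + 0
    X: subtree_size = 1 + 0
    T: subtree_size = 1 + 0
    _2: subtree_size = 1 + 3
      C: subtree_size = 1 + 0
      D: subtree_size = 1 + 0
      W: subtree_size = 1 + 0
Total subtree size of _0: 11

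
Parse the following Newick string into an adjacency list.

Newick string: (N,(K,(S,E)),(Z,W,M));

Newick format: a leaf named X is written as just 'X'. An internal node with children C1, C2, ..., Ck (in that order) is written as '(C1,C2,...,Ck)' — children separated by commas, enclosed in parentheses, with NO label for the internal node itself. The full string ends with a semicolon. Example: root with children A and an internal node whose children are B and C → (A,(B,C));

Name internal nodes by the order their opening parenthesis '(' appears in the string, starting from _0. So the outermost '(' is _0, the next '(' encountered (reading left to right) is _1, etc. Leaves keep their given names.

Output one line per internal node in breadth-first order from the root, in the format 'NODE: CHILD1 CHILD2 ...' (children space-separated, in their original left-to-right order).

Input: (N,(K,(S,E)),(Z,W,M));
Scanning left-to-right, naming '(' by encounter order:
  pos 0: '(' -> open internal node _0 (depth 1)
  pos 3: '(' -> open internal node _1 (depth 2)
  pos 6: '(' -> open internal node _2 (depth 3)
  pos 10: ')' -> close internal node _2 (now at depth 2)
  pos 11: ')' -> close internal node _1 (now at depth 1)
  pos 13: '(' -> open internal node _3 (depth 2)
  pos 19: ')' -> close internal node _3 (now at depth 1)
  pos 20: ')' -> close internal node _0 (now at depth 0)
Total internal nodes: 4
BFS adjacency from root:
  _0: N _1 _3
  _1: K _2
  _3: Z W M
  _2: S E

Answer: _0: N _1 _3
_1: K _2
_3: Z W M
_2: S E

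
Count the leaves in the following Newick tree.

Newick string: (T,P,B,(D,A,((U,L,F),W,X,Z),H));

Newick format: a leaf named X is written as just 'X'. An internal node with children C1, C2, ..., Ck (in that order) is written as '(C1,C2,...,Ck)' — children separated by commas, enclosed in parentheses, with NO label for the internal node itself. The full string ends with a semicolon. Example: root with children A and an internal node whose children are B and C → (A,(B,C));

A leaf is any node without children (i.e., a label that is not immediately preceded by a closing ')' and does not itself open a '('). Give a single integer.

Answer: 12

Derivation:
Newick: (T,P,B,(D,A,((U,L,F),W,X,Z),H));
Scan left-to-right; a leaf is any maximal label run not followed by '(':
  pos 1: leaf 'T' → count = 1
  pos 3: leaf 'P' → count = 2
  pos 5: leaf 'B' → count = 3
  pos 8: leaf 'D' → count = 4
  pos 10: leaf 'A' → count = 5
  pos 14: leaf 'U' → count = 6
  pos 16: leaf 'L' → count = 7
  pos 18: leaf 'F' → count = 8
  pos 21: leaf 'W' → count = 9
  pos 23: leaf 'X' → count = 10
  pos 25: leaf 'Z' → count = 11
  pos 28: leaf 'H' → count = 12
Total leaves: 12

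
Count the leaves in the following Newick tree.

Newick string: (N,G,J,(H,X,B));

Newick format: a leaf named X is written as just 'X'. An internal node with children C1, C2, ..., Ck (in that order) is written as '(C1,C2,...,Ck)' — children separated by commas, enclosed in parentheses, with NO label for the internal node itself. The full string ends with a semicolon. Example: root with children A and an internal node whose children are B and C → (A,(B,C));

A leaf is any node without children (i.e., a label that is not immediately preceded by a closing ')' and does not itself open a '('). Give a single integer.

Newick: (N,G,J,(H,X,B));
Scan left-to-right; a leaf is any maximal label run not followed by '(':
  pos 1: leaf 'N' → count = 1
  pos 3: leaf 'G' → count = 2
  pos 5: leaf 'J' → count = 3
  pos 8: leaf 'H' → count = 4
  pos 10: leaf 'X' → count = 5
  pos 12: leaf 'B' → count = 6
Total leaves: 6

Answer: 6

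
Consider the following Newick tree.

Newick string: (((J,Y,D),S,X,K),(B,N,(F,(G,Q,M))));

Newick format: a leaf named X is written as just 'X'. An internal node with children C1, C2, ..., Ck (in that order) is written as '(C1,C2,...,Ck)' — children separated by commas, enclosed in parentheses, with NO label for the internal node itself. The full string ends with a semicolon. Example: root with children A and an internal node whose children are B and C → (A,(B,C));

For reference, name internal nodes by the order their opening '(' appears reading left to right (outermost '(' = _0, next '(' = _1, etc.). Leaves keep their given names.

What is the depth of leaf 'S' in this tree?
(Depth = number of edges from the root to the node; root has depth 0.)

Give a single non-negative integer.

Answer: 2

Derivation:
Newick: (((J,Y,D),S,X,K),(B,N,(F,(G,Q,M))));
Naming internals by '(' encounter order: outermost '(' = _0, next = _1, ...
Query node: S
Path from root: _0 -> _1 -> S
Depth of S: 2 (number of edges from root)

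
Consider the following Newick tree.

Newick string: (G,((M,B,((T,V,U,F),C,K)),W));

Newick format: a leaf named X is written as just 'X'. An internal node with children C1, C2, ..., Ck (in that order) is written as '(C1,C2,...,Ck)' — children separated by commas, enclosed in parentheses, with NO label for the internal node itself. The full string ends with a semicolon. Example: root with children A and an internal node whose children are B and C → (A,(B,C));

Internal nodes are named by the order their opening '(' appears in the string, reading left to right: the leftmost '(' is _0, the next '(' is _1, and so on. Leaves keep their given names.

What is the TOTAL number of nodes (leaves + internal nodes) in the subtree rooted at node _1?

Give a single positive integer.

Answer: 13

Derivation:
Newick: (G,((M,B,((T,V,U,F),C,K)),W));
Locate _1: it is the '(' at position 3 (the 2nd '(' reading left to right).
Query: subtree rooted at _1
_1: subtree_size = 1 + 12
  _2: subtree_size = 1 + 10
    M: subtree_size = 1 + 0
    B: subtree_size = 1 + 0
    _3: subtree_size = 1 + 7
      _4: subtree_size = 1 + 4
        T: subtree_size = 1 + 0
        V: subtree_size = 1 + 0
        U: subtree_size = 1 + 0
        F: subtree_size = 1 + 0
      C: subtree_size = 1 + 0
      K: subtree_size = 1 + 0
  W: subtree_size = 1 + 0
Total subtree size of _1: 13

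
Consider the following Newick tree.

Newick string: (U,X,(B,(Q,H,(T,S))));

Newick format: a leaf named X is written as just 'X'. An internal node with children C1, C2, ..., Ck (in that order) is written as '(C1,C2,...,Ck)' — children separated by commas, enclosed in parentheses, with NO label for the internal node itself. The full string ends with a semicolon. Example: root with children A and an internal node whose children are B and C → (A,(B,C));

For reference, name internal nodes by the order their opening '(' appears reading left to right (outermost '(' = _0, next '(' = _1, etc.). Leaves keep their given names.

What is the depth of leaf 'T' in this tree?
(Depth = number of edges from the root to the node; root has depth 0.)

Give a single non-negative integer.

Answer: 4

Derivation:
Newick: (U,X,(B,(Q,H,(T,S))));
Naming internals by '(' encounter order: outermost '(' = _0, next = _1, ...
Query node: T
Path from root: _0 -> _1 -> _2 -> _3 -> T
Depth of T: 4 (number of edges from root)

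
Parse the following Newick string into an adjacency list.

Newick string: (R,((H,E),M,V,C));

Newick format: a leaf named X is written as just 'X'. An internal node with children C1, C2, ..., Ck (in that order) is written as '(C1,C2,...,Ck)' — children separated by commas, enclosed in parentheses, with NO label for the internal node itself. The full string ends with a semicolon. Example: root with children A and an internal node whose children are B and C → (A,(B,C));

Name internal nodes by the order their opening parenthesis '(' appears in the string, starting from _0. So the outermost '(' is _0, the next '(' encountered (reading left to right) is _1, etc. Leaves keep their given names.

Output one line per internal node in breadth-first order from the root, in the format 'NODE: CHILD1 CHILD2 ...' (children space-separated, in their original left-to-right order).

Input: (R,((H,E),M,V,C));
Scanning left-to-right, naming '(' by encounter order:
  pos 0: '(' -> open internal node _0 (depth 1)
  pos 3: '(' -> open internal node _1 (depth 2)
  pos 4: '(' -> open internal node _2 (depth 3)
  pos 8: ')' -> close internal node _2 (now at depth 2)
  pos 15: ')' -> close internal node _1 (now at depth 1)
  pos 16: ')' -> close internal node _0 (now at depth 0)
Total internal nodes: 3
BFS adjacency from root:
  _0: R _1
  _1: _2 M V C
  _2: H E

Answer: _0: R _1
_1: _2 M V C
_2: H E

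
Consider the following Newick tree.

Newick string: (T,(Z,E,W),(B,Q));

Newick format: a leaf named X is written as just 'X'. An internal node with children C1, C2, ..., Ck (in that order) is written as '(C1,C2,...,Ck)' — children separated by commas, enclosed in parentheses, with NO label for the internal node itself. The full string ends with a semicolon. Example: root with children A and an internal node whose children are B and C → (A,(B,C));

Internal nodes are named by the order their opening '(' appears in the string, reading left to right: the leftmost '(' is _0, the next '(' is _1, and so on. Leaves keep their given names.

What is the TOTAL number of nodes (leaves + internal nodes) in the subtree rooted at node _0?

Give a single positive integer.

Answer: 9

Derivation:
Newick: (T,(Z,E,W),(B,Q));
Locate _0: it is the '(' at position 0 (the 1st '(' reading left to right).
Query: subtree rooted at _0
_0: subtree_size = 1 + 8
  T: subtree_size = 1 + 0
  _1: subtree_size = 1 + 3
    Z: subtree_size = 1 + 0
    E: subtree_size = 1 + 0
    W: subtree_size = 1 + 0
  _2: subtree_size = 1 + 2
    B: subtree_size = 1 + 0
    Q: subtree_size = 1 + 0
Total subtree size of _0: 9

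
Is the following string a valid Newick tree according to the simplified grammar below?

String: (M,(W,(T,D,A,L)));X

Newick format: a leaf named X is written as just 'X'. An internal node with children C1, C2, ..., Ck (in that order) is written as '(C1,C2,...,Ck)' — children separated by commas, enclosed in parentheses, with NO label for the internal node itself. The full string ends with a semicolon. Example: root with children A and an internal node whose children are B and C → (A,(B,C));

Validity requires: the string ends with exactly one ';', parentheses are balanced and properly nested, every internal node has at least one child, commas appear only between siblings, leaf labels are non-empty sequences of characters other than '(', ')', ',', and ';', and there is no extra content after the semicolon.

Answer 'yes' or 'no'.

Answer: no

Derivation:
Input: (M,(W,(T,D,A,L)));X
Paren balance: 3 '(' vs 3 ')' OK
Ends with single ';': False
Full parse: FAILS (must end with ;)
Valid: False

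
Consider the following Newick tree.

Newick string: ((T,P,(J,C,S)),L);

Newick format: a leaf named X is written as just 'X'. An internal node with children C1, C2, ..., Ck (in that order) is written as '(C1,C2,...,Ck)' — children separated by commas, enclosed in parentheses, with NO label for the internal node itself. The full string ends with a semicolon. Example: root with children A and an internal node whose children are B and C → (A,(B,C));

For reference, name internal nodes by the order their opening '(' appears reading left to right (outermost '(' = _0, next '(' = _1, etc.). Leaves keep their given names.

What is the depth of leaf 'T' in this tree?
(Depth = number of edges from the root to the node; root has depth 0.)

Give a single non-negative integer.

Answer: 2

Derivation:
Newick: ((T,P,(J,C,S)),L);
Naming internals by '(' encounter order: outermost '(' = _0, next = _1, ...
Query node: T
Path from root: _0 -> _1 -> T
Depth of T: 2 (number of edges from root)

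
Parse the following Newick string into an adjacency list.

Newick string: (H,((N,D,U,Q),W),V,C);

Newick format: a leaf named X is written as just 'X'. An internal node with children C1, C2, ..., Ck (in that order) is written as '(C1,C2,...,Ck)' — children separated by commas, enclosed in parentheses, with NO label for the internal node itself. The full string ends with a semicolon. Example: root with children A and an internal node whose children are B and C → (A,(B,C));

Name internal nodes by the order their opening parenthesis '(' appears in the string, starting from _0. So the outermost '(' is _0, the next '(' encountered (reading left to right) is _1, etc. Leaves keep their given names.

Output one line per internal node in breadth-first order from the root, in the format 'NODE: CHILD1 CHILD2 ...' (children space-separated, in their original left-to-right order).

Answer: _0: H _1 V C
_1: _2 W
_2: N D U Q

Derivation:
Input: (H,((N,D,U,Q),W),V,C);
Scanning left-to-right, naming '(' by encounter order:
  pos 0: '(' -> open internal node _0 (depth 1)
  pos 3: '(' -> open internal node _1 (depth 2)
  pos 4: '(' -> open internal node _2 (depth 3)
  pos 12: ')' -> close internal node _2 (now at depth 2)
  pos 15: ')' -> close internal node _1 (now at depth 1)
  pos 20: ')' -> close internal node _0 (now at depth 0)
Total internal nodes: 3
BFS adjacency from root:
  _0: H _1 V C
  _1: _2 W
  _2: N D U Q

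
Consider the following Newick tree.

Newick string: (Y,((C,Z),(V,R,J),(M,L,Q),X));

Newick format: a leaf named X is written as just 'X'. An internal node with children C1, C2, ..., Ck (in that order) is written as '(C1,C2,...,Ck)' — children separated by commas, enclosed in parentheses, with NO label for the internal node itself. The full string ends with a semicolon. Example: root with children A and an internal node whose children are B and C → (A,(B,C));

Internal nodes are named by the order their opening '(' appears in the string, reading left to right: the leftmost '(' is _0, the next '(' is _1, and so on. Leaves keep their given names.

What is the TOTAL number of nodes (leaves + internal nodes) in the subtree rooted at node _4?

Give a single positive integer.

Answer: 4

Derivation:
Newick: (Y,((C,Z),(V,R,J),(M,L,Q),X));
Locate _4: it is the '(' at position 18 (the 5th '(' reading left to right).
Query: subtree rooted at _4
_4: subtree_size = 1 + 3
  M: subtree_size = 1 + 0
  L: subtree_size = 1 + 0
  Q: subtree_size = 1 + 0
Total subtree size of _4: 4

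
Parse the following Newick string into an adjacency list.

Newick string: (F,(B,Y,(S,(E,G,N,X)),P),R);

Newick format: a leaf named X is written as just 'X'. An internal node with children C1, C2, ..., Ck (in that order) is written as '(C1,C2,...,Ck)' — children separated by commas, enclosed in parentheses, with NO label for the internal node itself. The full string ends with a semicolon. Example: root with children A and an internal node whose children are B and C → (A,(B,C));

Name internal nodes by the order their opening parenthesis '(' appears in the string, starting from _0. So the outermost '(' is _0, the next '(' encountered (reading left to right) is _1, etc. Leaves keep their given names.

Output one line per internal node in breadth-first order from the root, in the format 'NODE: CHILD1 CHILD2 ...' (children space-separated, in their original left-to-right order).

Answer: _0: F _1 R
_1: B Y _2 P
_2: S _3
_3: E G N X

Derivation:
Input: (F,(B,Y,(S,(E,G,N,X)),P),R);
Scanning left-to-right, naming '(' by encounter order:
  pos 0: '(' -> open internal node _0 (depth 1)
  pos 3: '(' -> open internal node _1 (depth 2)
  pos 8: '(' -> open internal node _2 (depth 3)
  pos 11: '(' -> open internal node _3 (depth 4)
  pos 19: ')' -> close internal node _3 (now at depth 3)
  pos 20: ')' -> close internal node _2 (now at depth 2)
  pos 23: ')' -> close internal node _1 (now at depth 1)
  pos 26: ')' -> close internal node _0 (now at depth 0)
Total internal nodes: 4
BFS adjacency from root:
  _0: F _1 R
  _1: B Y _2 P
  _2: S _3
  _3: E G N X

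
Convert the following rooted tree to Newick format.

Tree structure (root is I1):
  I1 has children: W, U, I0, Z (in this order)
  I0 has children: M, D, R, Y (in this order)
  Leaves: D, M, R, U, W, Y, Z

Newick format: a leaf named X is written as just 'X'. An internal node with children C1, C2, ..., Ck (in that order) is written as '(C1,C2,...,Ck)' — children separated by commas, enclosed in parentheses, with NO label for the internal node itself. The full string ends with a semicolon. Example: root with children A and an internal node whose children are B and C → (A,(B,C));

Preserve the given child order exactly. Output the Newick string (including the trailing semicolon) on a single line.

Answer: (W,U,(M,D,R,Y),Z);

Derivation:
internal I1 with children ['W', 'U', 'I0', 'Z']
  leaf 'W' → 'W'
  leaf 'U' → 'U'
  internal I0 with children ['M', 'D', 'R', 'Y']
    leaf 'M' → 'M'
    leaf 'D' → 'D'
    leaf 'R' → 'R'
    leaf 'Y' → 'Y'
  → '(M,D,R,Y)'
  leaf 'Z' → 'Z'
→ '(W,U,(M,D,R,Y),Z)'
Final: (W,U,(M,D,R,Y),Z);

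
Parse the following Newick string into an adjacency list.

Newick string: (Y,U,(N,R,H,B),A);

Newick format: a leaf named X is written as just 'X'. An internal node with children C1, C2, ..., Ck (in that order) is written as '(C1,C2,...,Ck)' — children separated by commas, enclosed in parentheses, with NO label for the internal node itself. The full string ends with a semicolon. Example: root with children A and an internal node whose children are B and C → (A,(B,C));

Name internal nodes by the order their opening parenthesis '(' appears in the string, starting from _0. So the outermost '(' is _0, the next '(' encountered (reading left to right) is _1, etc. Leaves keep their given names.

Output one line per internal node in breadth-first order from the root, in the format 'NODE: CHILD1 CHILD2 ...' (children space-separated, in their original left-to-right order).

Answer: _0: Y U _1 A
_1: N R H B

Derivation:
Input: (Y,U,(N,R,H,B),A);
Scanning left-to-right, naming '(' by encounter order:
  pos 0: '(' -> open internal node _0 (depth 1)
  pos 5: '(' -> open internal node _1 (depth 2)
  pos 13: ')' -> close internal node _1 (now at depth 1)
  pos 16: ')' -> close internal node _0 (now at depth 0)
Total internal nodes: 2
BFS adjacency from root:
  _0: Y U _1 A
  _1: N R H B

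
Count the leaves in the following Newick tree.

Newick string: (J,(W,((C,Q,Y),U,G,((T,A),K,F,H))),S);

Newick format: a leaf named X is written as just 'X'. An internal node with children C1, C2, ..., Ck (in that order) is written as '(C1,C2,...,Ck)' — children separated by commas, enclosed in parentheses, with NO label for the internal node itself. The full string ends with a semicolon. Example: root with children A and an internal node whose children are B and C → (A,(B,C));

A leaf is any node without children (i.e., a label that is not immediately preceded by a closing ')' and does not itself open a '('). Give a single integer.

Answer: 13

Derivation:
Newick: (J,(W,((C,Q,Y),U,G,((T,A),K,F,H))),S);
Scan left-to-right; a leaf is any maximal label run not followed by '(':
  pos 1: leaf 'J' → count = 1
  pos 4: leaf 'W' → count = 2
  pos 8: leaf 'C' → count = 3
  pos 10: leaf 'Q' → count = 4
  pos 12: leaf 'Y' → count = 5
  pos 15: leaf 'U' → count = 6
  pos 17: leaf 'G' → count = 7
  pos 21: leaf 'T' → count = 8
  pos 23: leaf 'A' → count = 9
  pos 26: leaf 'K' → count = 10
  pos 28: leaf 'F' → count = 11
  pos 30: leaf 'H' → count = 12
  pos 35: leaf 'S' → count = 13
Total leaves: 13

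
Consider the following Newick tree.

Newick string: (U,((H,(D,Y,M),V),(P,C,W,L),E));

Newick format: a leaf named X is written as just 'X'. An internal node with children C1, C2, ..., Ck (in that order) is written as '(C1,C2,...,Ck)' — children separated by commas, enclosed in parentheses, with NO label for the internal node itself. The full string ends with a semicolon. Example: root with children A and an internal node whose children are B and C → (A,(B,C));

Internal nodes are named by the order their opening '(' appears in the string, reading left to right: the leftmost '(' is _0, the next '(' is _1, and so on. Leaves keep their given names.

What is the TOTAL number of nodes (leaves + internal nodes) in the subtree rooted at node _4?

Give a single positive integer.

Newick: (U,((H,(D,Y,M),V),(P,C,W,L),E));
Locate _4: it is the '(' at position 18 (the 5th '(' reading left to right).
Query: subtree rooted at _4
_4: subtree_size = 1 + 4
  P: subtree_size = 1 + 0
  C: subtree_size = 1 + 0
  W: subtree_size = 1 + 0
  L: subtree_size = 1 + 0
Total subtree size of _4: 5

Answer: 5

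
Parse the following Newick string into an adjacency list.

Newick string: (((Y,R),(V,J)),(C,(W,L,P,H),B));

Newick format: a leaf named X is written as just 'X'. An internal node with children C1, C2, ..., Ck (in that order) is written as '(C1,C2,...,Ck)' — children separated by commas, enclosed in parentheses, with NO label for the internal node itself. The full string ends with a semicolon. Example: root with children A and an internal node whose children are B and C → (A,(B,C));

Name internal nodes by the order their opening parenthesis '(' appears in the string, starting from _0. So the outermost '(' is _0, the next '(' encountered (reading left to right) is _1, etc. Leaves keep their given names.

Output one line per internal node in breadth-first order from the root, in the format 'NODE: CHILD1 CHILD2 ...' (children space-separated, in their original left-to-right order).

Answer: _0: _1 _4
_1: _2 _3
_4: C _5 B
_2: Y R
_3: V J
_5: W L P H

Derivation:
Input: (((Y,R),(V,J)),(C,(W,L,P,H),B));
Scanning left-to-right, naming '(' by encounter order:
  pos 0: '(' -> open internal node _0 (depth 1)
  pos 1: '(' -> open internal node _1 (depth 2)
  pos 2: '(' -> open internal node _2 (depth 3)
  pos 6: ')' -> close internal node _2 (now at depth 2)
  pos 8: '(' -> open internal node _3 (depth 3)
  pos 12: ')' -> close internal node _3 (now at depth 2)
  pos 13: ')' -> close internal node _1 (now at depth 1)
  pos 15: '(' -> open internal node _4 (depth 2)
  pos 18: '(' -> open internal node _5 (depth 3)
  pos 26: ')' -> close internal node _5 (now at depth 2)
  pos 29: ')' -> close internal node _4 (now at depth 1)
  pos 30: ')' -> close internal node _0 (now at depth 0)
Total internal nodes: 6
BFS adjacency from root:
  _0: _1 _4
  _1: _2 _3
  _4: C _5 B
  _2: Y R
  _3: V J
  _5: W L P H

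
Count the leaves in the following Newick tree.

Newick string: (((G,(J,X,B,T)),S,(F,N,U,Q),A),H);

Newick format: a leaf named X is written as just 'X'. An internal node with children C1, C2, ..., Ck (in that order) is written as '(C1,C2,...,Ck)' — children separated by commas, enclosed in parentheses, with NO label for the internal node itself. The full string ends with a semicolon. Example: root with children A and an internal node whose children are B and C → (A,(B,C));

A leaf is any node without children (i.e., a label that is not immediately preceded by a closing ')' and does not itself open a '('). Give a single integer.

Answer: 12

Derivation:
Newick: (((G,(J,X,B,T)),S,(F,N,U,Q),A),H);
Scan left-to-right; a leaf is any maximal label run not followed by '(':
  pos 3: leaf 'G' → count = 1
  pos 6: leaf 'J' → count = 2
  pos 8: leaf 'X' → count = 3
  pos 10: leaf 'B' → count = 4
  pos 12: leaf 'T' → count = 5
  pos 16: leaf 'S' → count = 6
  pos 19: leaf 'F' → count = 7
  pos 21: leaf 'N' → count = 8
  pos 23: leaf 'U' → count = 9
  pos 25: leaf 'Q' → count = 10
  pos 28: leaf 'A' → count = 11
  pos 31: leaf 'H' → count = 12
Total leaves: 12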